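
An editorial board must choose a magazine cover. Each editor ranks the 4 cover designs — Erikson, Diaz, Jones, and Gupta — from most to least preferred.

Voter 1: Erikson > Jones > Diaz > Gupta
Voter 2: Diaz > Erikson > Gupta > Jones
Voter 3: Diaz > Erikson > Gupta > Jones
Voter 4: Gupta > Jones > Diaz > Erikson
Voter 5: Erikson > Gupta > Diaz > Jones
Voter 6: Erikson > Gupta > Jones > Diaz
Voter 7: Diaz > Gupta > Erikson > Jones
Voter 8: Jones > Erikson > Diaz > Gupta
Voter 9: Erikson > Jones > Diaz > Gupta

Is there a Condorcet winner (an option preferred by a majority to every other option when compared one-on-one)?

Head-to-head results (9 voters total):
Erikson vs Diaz: Erikson wins 5–4.
Erikson vs Jones: Erikson wins 7–2.
Erikson vs Gupta: Erikson wins 7–2.
Diaz vs Jones: Jones wins 5–4.
Diaz vs Gupta: Diaz wins 6–3.
Jones vs Gupta: Gupta wins 6–3.
Erikson beats each rival — Diaz (5–4), Jones (7–2), Gupta (7–2) — so Erikson is the Condorcet winner.

Yes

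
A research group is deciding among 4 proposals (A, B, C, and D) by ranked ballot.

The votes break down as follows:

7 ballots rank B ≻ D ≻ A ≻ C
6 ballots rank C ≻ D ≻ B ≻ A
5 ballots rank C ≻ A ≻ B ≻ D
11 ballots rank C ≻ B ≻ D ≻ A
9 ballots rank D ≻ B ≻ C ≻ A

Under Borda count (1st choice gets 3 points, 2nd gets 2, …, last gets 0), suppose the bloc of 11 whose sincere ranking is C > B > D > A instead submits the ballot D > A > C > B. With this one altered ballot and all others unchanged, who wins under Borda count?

Borda totals with the altered ballot: A 39, B 50, C 53, D 86.
The switch changes the winner from C to D.

D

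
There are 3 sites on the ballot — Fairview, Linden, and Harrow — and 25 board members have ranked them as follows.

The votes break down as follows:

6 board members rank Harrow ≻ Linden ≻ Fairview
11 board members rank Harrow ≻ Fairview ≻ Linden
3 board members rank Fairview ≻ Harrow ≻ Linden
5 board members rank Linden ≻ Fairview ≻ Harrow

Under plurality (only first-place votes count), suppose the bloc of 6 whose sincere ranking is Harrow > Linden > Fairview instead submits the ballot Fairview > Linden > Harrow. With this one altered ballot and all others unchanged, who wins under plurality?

Harrow

First-place totals with the altered ballot: Fairview 9, Linden 5, Harrow 11.
The winner is unchanged: still Harrow.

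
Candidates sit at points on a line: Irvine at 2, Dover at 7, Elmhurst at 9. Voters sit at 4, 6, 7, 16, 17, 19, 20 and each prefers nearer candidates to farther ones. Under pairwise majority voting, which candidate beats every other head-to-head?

With single-peaked preferences on a line, the Condorcet winner is the candidate closest to the median voter.
The median voter (position 16) is closest to Elmhurst at 9.
Check: Elmhurst vs Irvine — voters closer to Elmhurst: 6 of 7.

Elmhurst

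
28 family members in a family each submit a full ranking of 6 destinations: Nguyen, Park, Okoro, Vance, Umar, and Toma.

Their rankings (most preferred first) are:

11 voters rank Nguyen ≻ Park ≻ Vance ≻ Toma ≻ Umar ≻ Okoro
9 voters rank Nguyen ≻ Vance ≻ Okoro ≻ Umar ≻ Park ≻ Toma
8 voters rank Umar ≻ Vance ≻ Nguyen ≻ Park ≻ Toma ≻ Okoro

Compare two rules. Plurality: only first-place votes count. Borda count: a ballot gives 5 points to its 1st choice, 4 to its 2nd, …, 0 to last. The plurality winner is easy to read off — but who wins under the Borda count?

Plurality first-place counts: Nguyen 20, Park 0, Okoro 0, Vance 0, Umar 8, Toma 0 → Nguyen.
Borda totals: Nguyen 124, Park 69, Okoro 27, Vance 101, Umar 69, Toma 30 → Nguyen.

Nguyen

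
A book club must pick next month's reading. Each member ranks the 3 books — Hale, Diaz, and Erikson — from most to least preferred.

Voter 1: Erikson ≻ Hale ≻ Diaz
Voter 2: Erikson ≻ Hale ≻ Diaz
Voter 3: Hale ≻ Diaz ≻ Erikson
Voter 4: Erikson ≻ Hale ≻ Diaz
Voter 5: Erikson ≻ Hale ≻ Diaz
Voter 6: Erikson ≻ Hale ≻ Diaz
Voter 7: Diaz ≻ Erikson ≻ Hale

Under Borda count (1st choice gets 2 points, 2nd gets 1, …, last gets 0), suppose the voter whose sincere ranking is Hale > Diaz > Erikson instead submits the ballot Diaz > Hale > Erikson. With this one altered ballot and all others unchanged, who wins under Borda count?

Erikson

Borda totals with the altered ballot: Hale 6, Diaz 4, Erikson 11.
The winner is unchanged: still Erikson.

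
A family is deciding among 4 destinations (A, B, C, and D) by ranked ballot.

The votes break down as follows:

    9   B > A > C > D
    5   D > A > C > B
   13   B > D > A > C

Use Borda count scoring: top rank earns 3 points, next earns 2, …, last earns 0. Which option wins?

B

Borda scores:
  A: 9·2 + 5·2 + 13·1 = 41
  B: 9·3 + 5·0 + 13·3 = 66
  C: 9·1 + 5·1 + 13·0 = 14
  D: 9·0 + 5·3 + 13·2 = 41
B has the highest total.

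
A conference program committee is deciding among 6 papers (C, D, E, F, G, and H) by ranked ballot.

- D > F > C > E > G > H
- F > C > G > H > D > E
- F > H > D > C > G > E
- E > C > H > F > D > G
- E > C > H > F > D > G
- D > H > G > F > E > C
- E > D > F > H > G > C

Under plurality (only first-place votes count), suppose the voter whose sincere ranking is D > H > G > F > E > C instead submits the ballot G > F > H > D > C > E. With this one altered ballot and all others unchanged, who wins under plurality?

E

First-place totals with the altered ballot: C 0, D 1, E 3, F 2, G 1, H 0.
The winner is unchanged: still E.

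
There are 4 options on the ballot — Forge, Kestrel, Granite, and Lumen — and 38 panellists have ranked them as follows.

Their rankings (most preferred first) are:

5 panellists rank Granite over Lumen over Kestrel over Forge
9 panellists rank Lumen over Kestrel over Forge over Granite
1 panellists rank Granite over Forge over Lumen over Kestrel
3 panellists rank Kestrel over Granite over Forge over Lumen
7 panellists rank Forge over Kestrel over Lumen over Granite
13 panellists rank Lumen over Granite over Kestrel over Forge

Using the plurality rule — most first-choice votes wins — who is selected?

First-place vote totals:
  Forge: 7
  Kestrel: 3
  Granite: 6
  Lumen: 22
Lumen has the most first-place votes.

Lumen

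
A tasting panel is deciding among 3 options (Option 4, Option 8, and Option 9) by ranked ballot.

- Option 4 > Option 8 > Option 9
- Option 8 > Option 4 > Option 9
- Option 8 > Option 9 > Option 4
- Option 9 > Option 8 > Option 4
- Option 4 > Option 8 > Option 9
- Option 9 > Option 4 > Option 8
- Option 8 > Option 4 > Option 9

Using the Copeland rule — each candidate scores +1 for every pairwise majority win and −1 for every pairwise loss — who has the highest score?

Pairwise results:
  Option 4 vs Option 8: Option 8 wins 4–3.
  Option 4 vs Option 9: Option 4 wins 4–3.
  Option 8 vs Option 9: Option 8 wins 5–2.
Copeland scores (wins − losses):
  Option 4: 1 − 1 = 0
  Option 8: 2 − 0 = 2
  Option 9: 0 − 2 = -2
Option 8 has the best Copeland score.

Option 8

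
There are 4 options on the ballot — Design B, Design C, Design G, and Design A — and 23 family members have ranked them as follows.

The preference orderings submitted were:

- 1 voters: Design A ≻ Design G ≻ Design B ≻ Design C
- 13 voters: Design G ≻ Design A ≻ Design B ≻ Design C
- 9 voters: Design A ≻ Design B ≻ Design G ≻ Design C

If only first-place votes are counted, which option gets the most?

First-place vote totals:
  Design B: 0
  Design C: 0
  Design G: 13
  Design A: 10
Design G has the most first-place votes.

Design G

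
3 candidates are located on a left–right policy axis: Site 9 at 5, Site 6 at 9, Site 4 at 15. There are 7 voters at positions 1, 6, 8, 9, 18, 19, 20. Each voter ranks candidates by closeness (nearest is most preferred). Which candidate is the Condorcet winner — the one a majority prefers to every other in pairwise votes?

Site 6

With single-peaked preferences on a line, the Condorcet winner is the candidate closest to the median voter.
The median voter (position 9) is closest to Site 6 at 9.
Check: Site 6 vs Site 4 — voters closer to Site 6: 4 of 7.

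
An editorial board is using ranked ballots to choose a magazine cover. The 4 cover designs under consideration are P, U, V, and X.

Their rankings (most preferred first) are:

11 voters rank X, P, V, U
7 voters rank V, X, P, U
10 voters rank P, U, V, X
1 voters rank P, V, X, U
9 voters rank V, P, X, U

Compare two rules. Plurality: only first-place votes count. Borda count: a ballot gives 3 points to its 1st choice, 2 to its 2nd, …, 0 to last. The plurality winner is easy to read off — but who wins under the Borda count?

Plurality first-place counts: P 11, U 0, V 16, X 11 → V.
Borda totals: P 80, U 20, V 71, X 57 → P.

P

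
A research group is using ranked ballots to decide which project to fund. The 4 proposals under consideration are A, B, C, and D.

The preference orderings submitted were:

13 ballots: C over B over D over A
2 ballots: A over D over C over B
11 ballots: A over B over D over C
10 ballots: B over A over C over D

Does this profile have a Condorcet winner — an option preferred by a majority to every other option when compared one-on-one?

Head-to-head results (36 voters total):
A vs B: B wins 23–13.
A vs C: A wins 23–13.
A vs D: A wins 23–13.
B vs C: B wins 21–15.
B vs D: B wins 34–2.
C vs D: C wins 23–13.
B beats each rival — A (23–13), C (21–15), D (34–2) — so B is the Condorcet winner.

Yes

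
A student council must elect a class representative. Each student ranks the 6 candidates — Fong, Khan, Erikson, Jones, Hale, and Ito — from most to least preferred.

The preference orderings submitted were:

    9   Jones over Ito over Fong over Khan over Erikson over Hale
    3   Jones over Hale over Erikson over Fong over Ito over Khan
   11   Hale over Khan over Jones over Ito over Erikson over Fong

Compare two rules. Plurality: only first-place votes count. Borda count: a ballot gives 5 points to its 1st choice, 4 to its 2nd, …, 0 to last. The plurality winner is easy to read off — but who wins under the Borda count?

Jones

Plurality first-place counts: Fong 0, Khan 0, Erikson 0, Jones 12, Hale 11, Ito 0 → Jones.
Borda totals: Fong 33, Khan 62, Erikson 29, Jones 93, Hale 67, Ito 61 → Jones.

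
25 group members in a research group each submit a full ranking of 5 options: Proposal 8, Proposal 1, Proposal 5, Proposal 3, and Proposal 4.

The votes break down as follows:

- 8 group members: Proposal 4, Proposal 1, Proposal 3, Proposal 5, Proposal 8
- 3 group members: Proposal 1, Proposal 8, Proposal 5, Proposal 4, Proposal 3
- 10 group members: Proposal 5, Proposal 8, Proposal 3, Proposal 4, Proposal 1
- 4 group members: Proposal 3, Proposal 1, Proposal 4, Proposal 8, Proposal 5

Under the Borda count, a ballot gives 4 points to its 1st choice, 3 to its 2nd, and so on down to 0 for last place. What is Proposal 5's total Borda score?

54

Borda scores:
  Proposal 8: 8·0 + 3·3 + 10·3 + 4·1 = 43
  Proposal 1: 8·3 + 3·4 + 10·0 + 4·3 = 48
  Proposal 5: 8·1 + 3·2 + 10·4 + 4·0 = 54
  Proposal 3: 8·2 + 3·0 + 10·2 + 4·4 = 52
  Proposal 4: 8·4 + 3·1 + 10·1 + 4·2 = 53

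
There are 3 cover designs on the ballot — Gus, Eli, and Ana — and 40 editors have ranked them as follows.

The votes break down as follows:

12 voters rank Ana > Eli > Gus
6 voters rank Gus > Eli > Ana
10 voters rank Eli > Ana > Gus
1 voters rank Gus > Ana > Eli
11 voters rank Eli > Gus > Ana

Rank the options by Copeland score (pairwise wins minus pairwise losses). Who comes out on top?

Pairwise results:
  Gus vs Eli: Eli wins 33–7.
  Gus vs Ana: Ana wins 22–18.
  Eli vs Ana: Eli wins 27–13.
Copeland scores (wins − losses):
  Gus: 0 − 2 = -2
  Eli: 2 − 0 = 2
  Ana: 1 − 1 = 0
Eli has the best Copeland score.

Eli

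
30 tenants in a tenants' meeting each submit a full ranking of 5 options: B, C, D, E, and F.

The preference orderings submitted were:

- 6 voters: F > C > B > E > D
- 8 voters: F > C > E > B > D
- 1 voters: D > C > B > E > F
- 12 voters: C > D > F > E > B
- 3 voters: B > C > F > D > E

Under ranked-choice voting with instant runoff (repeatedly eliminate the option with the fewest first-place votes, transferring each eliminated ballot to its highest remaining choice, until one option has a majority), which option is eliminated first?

Round 1: F 14, C 12, B 3, D 1, E 0. E has the fewest and is eliminated.
Round 2: F 14, C 12, B 3, D 1. D has the fewest and is eliminated.
Round 3: F 14, C 13, B 3. B has the fewest and is eliminated.
Round 4: C 16, F 14. C has a majority.

E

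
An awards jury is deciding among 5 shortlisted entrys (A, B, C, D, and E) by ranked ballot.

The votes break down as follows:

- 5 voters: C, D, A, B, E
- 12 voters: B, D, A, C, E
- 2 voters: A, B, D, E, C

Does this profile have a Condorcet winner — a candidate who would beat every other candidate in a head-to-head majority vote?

Yes

Head-to-head results (19 voters total):
A vs B: B wins 12–7.
A vs C: A wins 14–5.
A vs D: D wins 17–2.
A vs E: A wins 19–0.
B vs C: B wins 14–5.
B vs D: B wins 14–5.
B vs E: B wins 19–0.
C vs D: D wins 14–5.
C vs E: C wins 17–2.
D vs E: D wins 19–0.
B beats each rival — A (12–7), C (14–5), D (14–5), E (19–0) — so B is the Condorcet winner.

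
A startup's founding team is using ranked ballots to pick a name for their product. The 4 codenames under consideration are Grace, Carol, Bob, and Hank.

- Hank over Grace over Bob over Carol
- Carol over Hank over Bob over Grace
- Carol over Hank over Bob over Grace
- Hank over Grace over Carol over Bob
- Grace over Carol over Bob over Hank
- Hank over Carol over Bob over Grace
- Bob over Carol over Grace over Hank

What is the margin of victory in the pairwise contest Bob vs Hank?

3

Ballots ranking Bob above Hank: 2.
Ballots ranking Hank above Bob: 5.
Hank wins 5–2, a margin of 3.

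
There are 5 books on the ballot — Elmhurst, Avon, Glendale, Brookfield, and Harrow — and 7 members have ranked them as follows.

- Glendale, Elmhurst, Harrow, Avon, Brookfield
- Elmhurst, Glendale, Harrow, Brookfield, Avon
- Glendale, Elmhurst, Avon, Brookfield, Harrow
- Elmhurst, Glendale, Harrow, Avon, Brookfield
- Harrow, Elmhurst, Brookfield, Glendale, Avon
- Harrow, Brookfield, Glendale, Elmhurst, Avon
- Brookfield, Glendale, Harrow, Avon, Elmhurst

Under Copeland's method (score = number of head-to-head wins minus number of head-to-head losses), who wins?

Pairwise results:
  Elmhurst vs Avon: Elmhurst wins 6–1.
  Elmhurst vs Glendale: Glendale wins 4–3.
  Elmhurst vs Brookfield: Elmhurst wins 5–2.
  Elmhurst vs Harrow: Elmhurst wins 4–3.
  Avon vs Glendale: Glendale wins 7–0.
  Avon vs Brookfield: Brookfield wins 4–3.
  Avon vs Harrow: Harrow wins 6–1.
  Glendale vs Brookfield: Glendale wins 4–3.
  Glendale vs Harrow: Glendale wins 5–2.
  Brookfield vs Harrow: Harrow wins 5–2.
Copeland scores (wins − losses):
  Elmhurst: 3 − 1 = 2
  Avon: 0 − 4 = -4
  Glendale: 4 − 0 = 4
  Brookfield: 1 − 3 = -2
  Harrow: 2 − 2 = 0
Glendale has the best Copeland score.

Glendale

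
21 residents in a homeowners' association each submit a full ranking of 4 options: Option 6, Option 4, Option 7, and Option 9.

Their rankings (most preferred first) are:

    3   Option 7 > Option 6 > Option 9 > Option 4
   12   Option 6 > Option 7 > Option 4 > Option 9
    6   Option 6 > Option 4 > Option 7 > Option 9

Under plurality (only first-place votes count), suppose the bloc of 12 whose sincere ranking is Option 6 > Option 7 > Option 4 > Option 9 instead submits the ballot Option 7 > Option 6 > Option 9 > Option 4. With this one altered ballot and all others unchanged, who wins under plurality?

First-place totals with the altered ballot: Option 6 6, Option 4 0, Option 7 15, Option 9 0.
The switch changes the winner from Option 6 to Option 7.

Option 7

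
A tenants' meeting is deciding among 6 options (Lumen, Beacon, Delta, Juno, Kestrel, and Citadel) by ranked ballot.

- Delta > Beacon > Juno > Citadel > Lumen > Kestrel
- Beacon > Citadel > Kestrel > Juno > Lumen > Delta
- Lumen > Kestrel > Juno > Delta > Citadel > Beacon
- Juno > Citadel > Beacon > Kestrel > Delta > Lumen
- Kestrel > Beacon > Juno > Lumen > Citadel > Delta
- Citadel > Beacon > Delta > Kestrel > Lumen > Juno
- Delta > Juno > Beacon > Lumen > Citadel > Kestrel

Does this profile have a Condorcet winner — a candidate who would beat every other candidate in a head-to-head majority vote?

Head-to-head results (7 voters total):
Lumen vs Beacon: Beacon wins 6–1.
Lumen vs Delta: Delta wins 4–3.
Lumen vs Juno: Juno wins 5–2.
Lumen vs Kestrel: Kestrel wins 4–3.
Lumen vs Citadel: Citadel wins 4–3.
Beacon vs Delta: Beacon wins 4–3.
Beacon vs Juno: Beacon wins 4–3.
Beacon vs Kestrel: Beacon wins 5–2.
Beacon vs Citadel: Beacon wins 4–3.
Delta vs Juno: Juno wins 4–3.
Delta vs Kestrel: Kestrel wins 4–3.
Delta vs Citadel: Citadel wins 4–3.
Juno vs Kestrel: Kestrel wins 4–3.
Juno vs Citadel: Juno wins 5–2.
Kestrel vs Citadel: Citadel wins 5–2.
Beacon beats each rival — Lumen (6–1), Delta (4–3), Juno (4–3), Kestrel (5–2), Citadel (4–3) — so Beacon is the Condorcet winner.

Yes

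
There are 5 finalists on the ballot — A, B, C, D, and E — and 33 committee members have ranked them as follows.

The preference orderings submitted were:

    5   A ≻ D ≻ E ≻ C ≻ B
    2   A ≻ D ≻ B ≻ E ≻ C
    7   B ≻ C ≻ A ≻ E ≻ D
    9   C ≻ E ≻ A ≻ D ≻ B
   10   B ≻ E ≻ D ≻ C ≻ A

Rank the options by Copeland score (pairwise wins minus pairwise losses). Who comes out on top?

Pairwise results:
  A vs B: B wins 17–16.
  A vs C: C wins 26–7.
  A vs D: A wins 23–10.
  A vs E: E wins 19–14.
  B vs C: B wins 19–14.
  B vs D: B wins 17–16.
  B vs E: B wins 19–14.
  C vs D: D wins 17–16.
  C vs E: E wins 17–16.
  D vs E: E wins 26–7.
Copeland scores (wins − losses):
  A: 1 − 3 = -2
  B: 4 − 0 = 4
  C: 1 − 3 = -2
  D: 1 − 3 = -2
  E: 3 − 1 = 2
B has the best Copeland score.

B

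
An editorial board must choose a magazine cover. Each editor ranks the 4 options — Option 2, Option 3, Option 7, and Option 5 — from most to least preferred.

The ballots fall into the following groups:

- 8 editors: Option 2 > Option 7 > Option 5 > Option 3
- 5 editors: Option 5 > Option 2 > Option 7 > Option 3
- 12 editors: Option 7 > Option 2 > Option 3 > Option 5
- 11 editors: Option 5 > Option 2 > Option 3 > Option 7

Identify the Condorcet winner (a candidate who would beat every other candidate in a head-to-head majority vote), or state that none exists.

Option 2

Head-to-head results (36 voters total):
Option 2 vs Option 3: Option 2 wins 36–0.
Option 2 vs Option 7: Option 2 wins 24–12.
Option 2 vs Option 5: Option 2 wins 20–16.
Option 3 vs Option 7: Option 7 wins 25–11.
Option 3 vs Option 5: Option 5 wins 24–12.
Option 7 vs Option 5: Option 7 wins 20–16.
Option 2 beats each rival — Option 3 (36–0), Option 7 (24–12), Option 5 (20–16) — so Option 2 is the Condorcet winner.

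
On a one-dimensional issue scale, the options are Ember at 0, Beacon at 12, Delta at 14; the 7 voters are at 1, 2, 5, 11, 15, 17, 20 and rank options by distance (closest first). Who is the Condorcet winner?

Beacon

With single-peaked preferences on a line, the Condorcet winner is the candidate closest to the median voter.
The median voter (position 11) is closest to Beacon at 12.
Check: Beacon vs Delta — voters closer to Beacon: 4 of 7.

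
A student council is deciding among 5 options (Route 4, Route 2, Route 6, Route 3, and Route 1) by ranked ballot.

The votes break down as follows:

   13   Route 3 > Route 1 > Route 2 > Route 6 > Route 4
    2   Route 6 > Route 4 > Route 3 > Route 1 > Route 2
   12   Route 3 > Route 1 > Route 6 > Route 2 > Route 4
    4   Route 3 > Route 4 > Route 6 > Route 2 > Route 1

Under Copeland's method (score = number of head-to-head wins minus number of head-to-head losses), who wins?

Route 3

Pairwise results:
  Route 4 vs Route 2: Route 2 wins 25–6.
  Route 4 vs Route 6: Route 6 wins 27–4.
  Route 4 vs Route 3: Route 3 wins 29–2.
  Route 4 vs Route 1: Route 1 wins 25–6.
  Route 2 vs Route 6: Route 6 wins 18–13.
  Route 2 vs Route 3: Route 3 wins 31–0.
  Route 2 vs Route 1: Route 1 wins 27–4.
  Route 6 vs Route 3: Route 3 wins 29–2.
  Route 6 vs Route 1: Route 1 wins 25–6.
  Route 3 vs Route 1: Route 3 wins 31–0.
Copeland scores (wins − losses):
  Route 4: 0 − 4 = -4
  Route 2: 1 − 3 = -2
  Route 6: 2 − 2 = 0
  Route 3: 4 − 0 = 4
  Route 1: 3 − 1 = 2
Route 3 has the best Copeland score.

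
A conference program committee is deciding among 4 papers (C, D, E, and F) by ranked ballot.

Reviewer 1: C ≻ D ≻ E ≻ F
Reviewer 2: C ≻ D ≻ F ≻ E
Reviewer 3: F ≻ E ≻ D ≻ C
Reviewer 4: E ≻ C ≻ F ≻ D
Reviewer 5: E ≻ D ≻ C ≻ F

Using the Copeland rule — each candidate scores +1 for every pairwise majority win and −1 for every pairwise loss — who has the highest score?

E

Pairwise results:
  C vs D: C wins 3–2.
  C vs E: E wins 3–2.
  C vs F: C wins 4–1.
  D vs E: E wins 3–2.
  D vs F: D wins 3–2.
  E vs F: E wins 3–2.
Copeland scores (wins − losses):
  C: 2 − 1 = 1
  D: 1 − 2 = -1
  E: 3 − 0 = 3
  F: 0 − 3 = -3
E has the best Copeland score.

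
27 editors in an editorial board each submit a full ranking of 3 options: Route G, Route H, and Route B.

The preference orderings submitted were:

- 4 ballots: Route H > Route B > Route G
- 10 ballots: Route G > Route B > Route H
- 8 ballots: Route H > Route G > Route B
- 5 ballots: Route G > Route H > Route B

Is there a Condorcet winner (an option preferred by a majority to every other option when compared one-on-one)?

Head-to-head results (27 voters total):
Route G vs Route H: Route G wins 15–12.
Route G vs Route B: Route G wins 23–4.
Route H vs Route B: Route H wins 17–10.
Route G beats each rival — Route H (15–12), Route B (23–4) — so Route G is the Condorcet winner.

Yes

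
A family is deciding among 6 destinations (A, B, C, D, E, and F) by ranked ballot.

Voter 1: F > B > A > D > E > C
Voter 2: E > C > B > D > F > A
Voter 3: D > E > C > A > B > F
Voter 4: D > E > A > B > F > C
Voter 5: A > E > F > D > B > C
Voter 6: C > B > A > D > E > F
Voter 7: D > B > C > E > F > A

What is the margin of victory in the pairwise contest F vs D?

Ballots ranking F above D: 2.
Ballots ranking D above F: 5.
D wins 5–2, a margin of 3.

3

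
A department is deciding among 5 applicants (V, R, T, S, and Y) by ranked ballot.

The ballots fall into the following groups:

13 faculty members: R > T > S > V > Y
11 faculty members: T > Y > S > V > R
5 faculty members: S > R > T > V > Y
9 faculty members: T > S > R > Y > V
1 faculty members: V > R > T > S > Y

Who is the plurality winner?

T

First-place vote totals:
  V: 1
  R: 13
  T: 20
  S: 5
  Y: 0
T has the most first-place votes.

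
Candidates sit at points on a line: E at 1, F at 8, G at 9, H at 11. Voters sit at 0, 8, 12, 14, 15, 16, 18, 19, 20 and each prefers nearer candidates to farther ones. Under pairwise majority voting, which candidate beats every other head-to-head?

H

With single-peaked preferences on a line, the Condorcet winner is the candidate closest to the median voter.
The median voter (position 15) is closest to H at 11.
Check: H vs F — voters closer to H: 7 of 9.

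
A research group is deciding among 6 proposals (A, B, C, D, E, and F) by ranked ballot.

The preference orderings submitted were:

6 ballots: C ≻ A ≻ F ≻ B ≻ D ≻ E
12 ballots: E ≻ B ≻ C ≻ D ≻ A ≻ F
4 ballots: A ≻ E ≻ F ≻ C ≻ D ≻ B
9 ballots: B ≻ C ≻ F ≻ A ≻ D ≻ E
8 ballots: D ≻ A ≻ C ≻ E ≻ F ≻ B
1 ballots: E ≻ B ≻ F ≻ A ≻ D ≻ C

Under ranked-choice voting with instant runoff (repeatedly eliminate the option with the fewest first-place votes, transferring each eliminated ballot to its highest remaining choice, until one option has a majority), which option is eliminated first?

Round 1: E 13, B 9, D 8, C 6, A 4, F 0. F has the fewest and is eliminated.
Round 2: E 13, B 9, D 8, C 6, A 4. A has the fewest and is eliminated.
Round 3: E 17, B 9, D 8, C 6. C has the fewest and is eliminated.
Round 4: E 17, B 15, D 8. D has the fewest and is eliminated.
Round 5: E 25, B 15. E has a majority.

F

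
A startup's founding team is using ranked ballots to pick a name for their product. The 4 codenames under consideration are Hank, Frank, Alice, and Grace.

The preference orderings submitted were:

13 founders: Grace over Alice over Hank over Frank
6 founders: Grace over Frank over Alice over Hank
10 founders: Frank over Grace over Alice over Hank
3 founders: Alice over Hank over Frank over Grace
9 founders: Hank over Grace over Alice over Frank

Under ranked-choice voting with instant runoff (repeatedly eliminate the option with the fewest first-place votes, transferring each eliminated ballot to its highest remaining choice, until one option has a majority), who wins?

Round 1: Grace 19, Frank 10, Hank 9, Alice 3. Alice has the fewest and is eliminated.
Round 2: Grace 19, Hank 12, Frank 10. Frank has the fewest and is eliminated.
Round 3: Grace 29, Hank 12. Grace has a majority.

Grace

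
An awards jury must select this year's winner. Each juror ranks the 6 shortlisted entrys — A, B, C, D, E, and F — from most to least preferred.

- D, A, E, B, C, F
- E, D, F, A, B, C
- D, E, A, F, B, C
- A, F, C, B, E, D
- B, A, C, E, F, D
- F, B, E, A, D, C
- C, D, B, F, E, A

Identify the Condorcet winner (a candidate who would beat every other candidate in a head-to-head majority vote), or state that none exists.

Head-to-head results (7 voters total):
A vs B: A wins 4–3.
A vs C: A wins 6–1.
A vs D: D wins 4–3.
A vs E: E wins 4–3.
A vs F: A wins 4–3.
B vs C: B wins 5–2.
B vs D: D wins 4–3.
B vs E: B wins 4–3.
B vs F: F wins 4–3.
C vs D: D wins 4–3.
C vs E: E wins 4–3.
C vs F: F wins 4–3.
D vs E: E wins 4–3.
D vs F: D wins 4–3.
E vs F: E wins 4–3.
No candidate beats all others: A beats B beats E beats A, a majority cycle.

None — there is no Condorcet winner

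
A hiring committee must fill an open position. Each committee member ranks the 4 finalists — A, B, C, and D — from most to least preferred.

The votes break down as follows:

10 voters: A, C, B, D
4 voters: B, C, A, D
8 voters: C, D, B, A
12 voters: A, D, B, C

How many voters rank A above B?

Ballots ranking A above B: 10+12 = 22.
Ballots ranking B above A: 4+8 = 12.
So 22 of 34 voters prefer A to B.

22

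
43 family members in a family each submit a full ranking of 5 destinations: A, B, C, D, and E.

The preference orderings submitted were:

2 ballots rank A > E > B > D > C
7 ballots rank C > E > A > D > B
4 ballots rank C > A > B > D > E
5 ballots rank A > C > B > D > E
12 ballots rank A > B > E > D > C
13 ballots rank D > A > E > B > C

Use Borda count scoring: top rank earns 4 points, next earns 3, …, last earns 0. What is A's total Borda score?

141

Borda scores:
  A: 2·4 + 7·2 + 4·3 + 5·4 + 12·4 + 13·3 = 141
  B: 2·2 + 7·0 + 4·2 + 5·2 + 12·3 + 13·1 = 71
  C: 2·0 + 7·4 + 4·4 + 5·3 + 12·0 + 13·0 = 59
  D: 2·1 + 7·1 + 4·1 + 5·1 + 12·1 + 13·4 = 82
  E: 2·3 + 7·3 + 4·0 + 5·0 + 12·2 + 13·2 = 77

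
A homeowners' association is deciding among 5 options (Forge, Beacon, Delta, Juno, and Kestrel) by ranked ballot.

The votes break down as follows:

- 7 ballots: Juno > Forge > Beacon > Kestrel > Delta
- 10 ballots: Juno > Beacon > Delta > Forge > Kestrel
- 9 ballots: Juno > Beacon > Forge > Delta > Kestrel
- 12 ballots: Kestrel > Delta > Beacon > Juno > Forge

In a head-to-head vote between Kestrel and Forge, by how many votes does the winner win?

14

Ballots ranking Kestrel above Forge: 12.
Ballots ranking Forge above Kestrel: 7+10+9 = 26.
Forge wins 26–12, a margin of 14.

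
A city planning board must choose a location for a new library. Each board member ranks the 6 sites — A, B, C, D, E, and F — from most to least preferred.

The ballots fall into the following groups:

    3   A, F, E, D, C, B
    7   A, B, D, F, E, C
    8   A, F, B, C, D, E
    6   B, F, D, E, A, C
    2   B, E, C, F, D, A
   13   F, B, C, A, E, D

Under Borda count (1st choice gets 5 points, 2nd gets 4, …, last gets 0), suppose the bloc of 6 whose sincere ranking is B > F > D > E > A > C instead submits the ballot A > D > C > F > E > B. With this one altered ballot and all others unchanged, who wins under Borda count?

A

Borda totals with the altered ballot: A 146, B 114, C 82, D 61, E 43, F 139.
The switch changes the winner from F to A.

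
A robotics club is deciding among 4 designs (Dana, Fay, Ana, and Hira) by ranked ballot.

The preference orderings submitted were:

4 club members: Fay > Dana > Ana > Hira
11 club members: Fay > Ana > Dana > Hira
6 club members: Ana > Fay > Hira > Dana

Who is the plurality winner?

Fay

First-place vote totals:
  Dana: 0
  Fay: 15
  Ana: 6
  Hira: 0
Fay has the most first-place votes.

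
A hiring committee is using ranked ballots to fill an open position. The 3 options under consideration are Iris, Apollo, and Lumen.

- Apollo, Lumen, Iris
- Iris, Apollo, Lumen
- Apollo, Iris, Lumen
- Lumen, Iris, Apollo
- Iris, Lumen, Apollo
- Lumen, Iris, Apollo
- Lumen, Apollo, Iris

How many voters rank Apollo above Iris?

3

Ballots ranking Apollo above Iris: 3.
Ballots ranking Iris above Apollo: 4.
So 3 of 7 voters prefer Apollo to Iris.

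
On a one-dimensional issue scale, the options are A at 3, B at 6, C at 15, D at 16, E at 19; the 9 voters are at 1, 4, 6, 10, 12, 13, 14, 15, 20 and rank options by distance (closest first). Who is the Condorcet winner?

With single-peaked preferences on a line, the Condorcet winner is the candidate closest to the median voter.
The median voter (position 12) is closest to C at 15.
Check: C vs E — voters closer to C: 8 of 9.

C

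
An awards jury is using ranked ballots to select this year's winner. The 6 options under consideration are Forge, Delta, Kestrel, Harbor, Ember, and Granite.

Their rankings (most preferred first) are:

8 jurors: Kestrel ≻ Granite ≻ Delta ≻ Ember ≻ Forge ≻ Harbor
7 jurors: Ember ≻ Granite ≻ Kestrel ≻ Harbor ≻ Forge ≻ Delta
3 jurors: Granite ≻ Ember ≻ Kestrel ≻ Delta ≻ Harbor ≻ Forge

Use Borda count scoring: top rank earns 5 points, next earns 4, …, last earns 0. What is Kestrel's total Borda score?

70

Borda scores:
  Forge: 8·1 + 7·1 + 3·0 = 15
  Delta: 8·3 + 7·0 + 3·2 = 30
  Kestrel: 8·5 + 7·3 + 3·3 = 70
  Harbor: 8·0 + 7·2 + 3·1 = 17
  Ember: 8·2 + 7·5 + 3·4 = 63
  Granite: 8·4 + 7·4 + 3·5 = 75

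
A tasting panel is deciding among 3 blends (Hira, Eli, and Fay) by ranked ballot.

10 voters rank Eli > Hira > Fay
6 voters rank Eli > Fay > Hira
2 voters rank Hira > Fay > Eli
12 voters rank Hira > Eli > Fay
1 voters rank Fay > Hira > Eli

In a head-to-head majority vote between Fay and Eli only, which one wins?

Eli

Ballots ranking Fay above Eli: 2+1 = 3.
Ballots ranking Eli above Fay: 10+6+12 = 28.
Eli wins the head-to-head, 28–3.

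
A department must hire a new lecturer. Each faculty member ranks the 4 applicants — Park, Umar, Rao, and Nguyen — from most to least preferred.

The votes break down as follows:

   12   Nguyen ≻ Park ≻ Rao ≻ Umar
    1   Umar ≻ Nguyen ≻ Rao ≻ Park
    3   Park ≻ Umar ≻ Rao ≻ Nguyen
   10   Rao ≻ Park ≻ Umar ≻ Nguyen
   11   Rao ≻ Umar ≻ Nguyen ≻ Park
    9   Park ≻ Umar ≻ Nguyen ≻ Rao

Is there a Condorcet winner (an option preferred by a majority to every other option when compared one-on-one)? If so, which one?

Head-to-head results (46 voters total):
Park vs Umar: Park wins 34–12.
Park vs Rao: Park wins 24–22.
Park vs Nguyen: Nguyen wins 24–22.
Umar vs Rao: Rao wins 33–13.
Umar vs Nguyen: Umar wins 34–12.
Rao vs Nguyen: Rao wins 24–22.
No candidate beats all others: Park beats Umar beats Nguyen beats Park, a majority cycle.

There is no Condorcet winner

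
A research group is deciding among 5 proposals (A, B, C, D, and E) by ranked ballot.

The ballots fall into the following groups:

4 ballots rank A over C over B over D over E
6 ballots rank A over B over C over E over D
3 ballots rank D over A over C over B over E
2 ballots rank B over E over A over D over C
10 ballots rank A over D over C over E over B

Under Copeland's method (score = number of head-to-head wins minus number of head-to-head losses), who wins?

Pairwise results:
  A vs B: A wins 23–2.
  A vs C: A wins 25–0.
  A vs D: A wins 22–3.
  A vs E: A wins 23–2.
  B vs C: C wins 17–8.
  B vs D: D wins 13–12.
  B vs E: B wins 15–10.
  C vs D: D wins 15–10.
  C vs E: C wins 23–2.
  D vs E: D wins 17–8.
Copeland scores (wins − losses):
  A: 4 − 0 = 4
  B: 1 − 3 = -2
  C: 2 − 2 = 0
  D: 3 − 1 = 2
  E: 0 − 4 = -4
A has the best Copeland score.

A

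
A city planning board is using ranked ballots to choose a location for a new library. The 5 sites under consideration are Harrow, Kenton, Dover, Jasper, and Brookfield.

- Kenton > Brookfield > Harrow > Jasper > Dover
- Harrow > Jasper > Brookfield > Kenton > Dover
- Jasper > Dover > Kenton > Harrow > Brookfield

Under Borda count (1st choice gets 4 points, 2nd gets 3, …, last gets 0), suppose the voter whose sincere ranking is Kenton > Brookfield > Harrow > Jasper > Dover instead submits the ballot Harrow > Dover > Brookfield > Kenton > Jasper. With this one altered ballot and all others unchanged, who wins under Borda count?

Harrow

Borda totals with the altered ballot: Harrow 9, Kenton 4, Dover 6, Jasper 7, Brookfield 4.
The switch changes the winner from Jasper to Harrow.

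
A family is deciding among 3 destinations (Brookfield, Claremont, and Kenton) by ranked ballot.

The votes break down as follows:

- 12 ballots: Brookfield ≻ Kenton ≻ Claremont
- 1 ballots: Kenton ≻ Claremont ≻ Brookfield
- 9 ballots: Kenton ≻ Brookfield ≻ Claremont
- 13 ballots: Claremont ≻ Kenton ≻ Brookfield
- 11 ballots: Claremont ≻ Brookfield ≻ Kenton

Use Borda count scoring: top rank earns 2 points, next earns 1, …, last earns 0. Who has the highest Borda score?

Borda scores:
  Brookfield: 12·2 + 0 + 9·1 + 13·0 + 11·1 = 44
  Claremont: 12·0 + 1 + 9·0 + 13·2 + 11·2 = 49
  Kenton: 12·1 + 2 + 9·2 + 13·1 + 11·0 = 45
Claremont has the highest total.

Claremont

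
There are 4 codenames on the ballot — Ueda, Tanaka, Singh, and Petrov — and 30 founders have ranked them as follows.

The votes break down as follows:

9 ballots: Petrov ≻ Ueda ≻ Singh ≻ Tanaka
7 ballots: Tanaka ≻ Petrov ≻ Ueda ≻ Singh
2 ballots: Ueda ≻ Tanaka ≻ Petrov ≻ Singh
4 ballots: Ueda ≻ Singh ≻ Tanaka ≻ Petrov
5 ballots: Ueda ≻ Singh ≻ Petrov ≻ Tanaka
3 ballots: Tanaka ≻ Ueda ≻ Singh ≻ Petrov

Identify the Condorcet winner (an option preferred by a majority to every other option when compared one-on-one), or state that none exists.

Head-to-head results (30 voters total):
Ueda vs Tanaka: Ueda wins 20–10.
Ueda vs Singh: Ueda wins 30–0.
Ueda vs Petrov: Petrov wins 16–14.
Tanaka vs Singh: Singh wins 18–12.
Tanaka vs Petrov: Tanaka wins 16–14.
Singh vs Petrov: Petrov wins 18–12.
No candidate beats all others: Ueda beats Tanaka beats Petrov beats Ueda, a majority cycle.

No Condorcet winner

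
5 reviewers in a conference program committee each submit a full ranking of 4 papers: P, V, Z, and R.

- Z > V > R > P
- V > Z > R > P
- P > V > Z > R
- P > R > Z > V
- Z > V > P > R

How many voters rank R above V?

1

Ballots ranking R above V: 1.
Ballots ranking V above R: 4.
So 1 of 5 voters prefer R to V.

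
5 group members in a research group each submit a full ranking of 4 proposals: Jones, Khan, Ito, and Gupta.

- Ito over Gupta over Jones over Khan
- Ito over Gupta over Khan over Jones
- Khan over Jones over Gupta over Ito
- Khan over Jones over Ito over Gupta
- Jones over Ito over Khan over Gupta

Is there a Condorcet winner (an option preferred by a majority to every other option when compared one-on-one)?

No

Head-to-head results (5 voters total):
Jones vs Khan: Khan wins 3–2.
Jones vs Ito: Jones wins 3–2.
Jones vs Gupta: Jones wins 3–2.
Khan vs Ito: Ito wins 3–2.
Khan vs Gupta: Khan wins 3–2.
Ito vs Gupta: Ito wins 4–1.
No candidate beats all others: Jones beats Ito beats Khan beats Jones, a majority cycle.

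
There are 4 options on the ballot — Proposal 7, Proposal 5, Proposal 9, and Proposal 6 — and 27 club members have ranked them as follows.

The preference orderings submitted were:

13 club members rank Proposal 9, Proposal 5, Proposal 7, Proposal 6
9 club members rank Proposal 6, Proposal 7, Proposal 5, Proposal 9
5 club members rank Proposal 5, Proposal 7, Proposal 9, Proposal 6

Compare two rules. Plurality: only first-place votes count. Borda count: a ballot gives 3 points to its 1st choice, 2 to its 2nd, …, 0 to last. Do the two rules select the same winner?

Plurality first-place counts: Proposal 7 0, Proposal 5 5, Proposal 9 13, Proposal 6 9 → Proposal 9.
Borda totals: Proposal 7 41, Proposal 5 50, Proposal 9 44, Proposal 6 27 → Proposal 5.
The two rules disagree: plurality picks Proposal 9, Borda picks Proposal 5.

No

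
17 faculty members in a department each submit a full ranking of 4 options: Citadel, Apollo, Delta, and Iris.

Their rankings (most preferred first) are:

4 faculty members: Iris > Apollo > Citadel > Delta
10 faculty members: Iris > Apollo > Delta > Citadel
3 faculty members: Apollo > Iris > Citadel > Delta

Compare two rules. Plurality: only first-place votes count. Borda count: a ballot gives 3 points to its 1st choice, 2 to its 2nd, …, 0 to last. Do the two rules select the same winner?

Plurality first-place counts: Citadel 0, Apollo 3, Delta 0, Iris 14 → Iris.
Borda totals: Citadel 7, Apollo 37, Delta 10, Iris 48 → Iris.
The two rules agree on Iris.

Yes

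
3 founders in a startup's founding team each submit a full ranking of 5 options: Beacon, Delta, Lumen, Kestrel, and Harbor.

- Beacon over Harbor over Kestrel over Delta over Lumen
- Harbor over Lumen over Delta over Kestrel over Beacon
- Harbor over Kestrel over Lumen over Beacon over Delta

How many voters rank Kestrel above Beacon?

Ballots ranking Kestrel above Beacon: 2.
Ballots ranking Beacon above Kestrel: 1.
So 2 of 3 voters prefer Kestrel to Beacon.

2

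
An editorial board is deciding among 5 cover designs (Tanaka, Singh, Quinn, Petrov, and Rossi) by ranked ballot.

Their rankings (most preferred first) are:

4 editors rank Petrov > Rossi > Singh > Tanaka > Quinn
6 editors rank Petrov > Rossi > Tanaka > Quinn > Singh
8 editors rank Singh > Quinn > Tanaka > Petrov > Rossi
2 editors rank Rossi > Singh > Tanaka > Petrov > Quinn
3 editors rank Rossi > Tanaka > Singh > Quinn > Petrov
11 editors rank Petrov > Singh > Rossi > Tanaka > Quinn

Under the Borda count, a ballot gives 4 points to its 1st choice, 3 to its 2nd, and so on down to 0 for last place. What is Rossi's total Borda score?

72

Borda scores:
  Tanaka: 4·1 + 6·2 + 8·2 + 2·2 + 3·3 + 11·1 = 56
  Singh: 4·2 + 6·0 + 8·4 + 2·3 + 3·2 + 11·3 = 85
  Quinn: 4·0 + 6·1 + 8·3 + 2·0 + 3·1 + 11·0 = 33
  Petrov: 4·4 + 6·4 + 8·1 + 2·1 + 3·0 + 11·4 = 94
  Rossi: 4·3 + 6·3 + 8·0 + 2·4 + 3·4 + 11·2 = 72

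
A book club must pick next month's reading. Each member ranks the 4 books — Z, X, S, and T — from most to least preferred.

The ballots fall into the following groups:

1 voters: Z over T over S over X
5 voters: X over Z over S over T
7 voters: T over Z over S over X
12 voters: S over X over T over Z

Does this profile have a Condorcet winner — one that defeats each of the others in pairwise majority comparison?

No

Head-to-head results (25 voters total):
Z vs X: X wins 17–8.
Z vs S: Z wins 13–12.
Z vs T: T wins 19–6.
X vs S: S wins 20–5.
X vs T: X wins 17–8.
S vs T: S wins 17–8.
No candidate beats all others: Z beats S beats X beats Z, a majority cycle.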